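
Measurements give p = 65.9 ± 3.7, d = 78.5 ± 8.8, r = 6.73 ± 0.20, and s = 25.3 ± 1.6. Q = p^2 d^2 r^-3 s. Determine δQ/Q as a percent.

27.4%

For a monomial Q ∝ p^2, d^2, r^-3, s, fractional errors add in quadrature:
  (2·δp/p)² = (2×0.0561)² = 0.0126;  (2·δd/d)² = (2×0.112)² = 0.0503;  (-3·δr/r)² = (-3×0.0297)² = 0.00795;  (1·δs/s)² = (1×0.0632)² = 0.00400
δQ/Q = √(0.0748) = 0.274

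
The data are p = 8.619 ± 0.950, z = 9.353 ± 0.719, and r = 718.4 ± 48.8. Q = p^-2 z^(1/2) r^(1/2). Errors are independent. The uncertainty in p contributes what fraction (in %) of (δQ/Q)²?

94.9%

(δQ/Q)² = (-2·δp/p)² + (½·δz/z)² + (½·δr/r)²
  p term: (-2×0.110)² = 0.0486
  z term: (0.5×0.0769)² = 0.00148
  r term: (0.5×0.0679)² = 0.00115
Total = 0.0512. Share from p = 0.0486/0.0512 = 0.949.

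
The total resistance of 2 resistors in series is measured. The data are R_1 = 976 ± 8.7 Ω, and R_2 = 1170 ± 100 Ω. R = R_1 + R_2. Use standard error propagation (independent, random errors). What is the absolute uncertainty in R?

Each term contributes (cᵢ δxᵢ)² to (δR)²:
  (δR_1)² = 75.7;  (δR_2)² = 10000
δR = √(10100) = 100 Ω

100 Ω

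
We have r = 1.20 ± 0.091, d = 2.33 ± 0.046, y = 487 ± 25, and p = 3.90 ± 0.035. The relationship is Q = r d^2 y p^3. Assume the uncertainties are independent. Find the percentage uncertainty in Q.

Q is a product of powers, so relative uncertainties combine in quadrature:
  (1·δr/r)² = (1×0.0758)² = 0.00575;  (2·δd/d)² = (2×0.0197)² = 0.00156;  (1·δy/y)² = (1×0.0513)² = 0.00264;  (3·δp/p)² = (3×0.00897)² = 0.000725
δQ/Q = √(0.0107) = 0.103

10.3%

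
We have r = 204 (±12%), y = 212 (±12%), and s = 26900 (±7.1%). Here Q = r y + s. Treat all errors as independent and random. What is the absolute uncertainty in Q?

Let p = r·y = 43200. δp/p = √((1·δr/r)² + (1·δy/y)²) = √(0.0144 + 0.0144) = 0.170, so δp = 7340.
Q = p + s: δQ = √(δp² + δs²) = √(5.39e+07 + 3.65e+06) = 7580

7580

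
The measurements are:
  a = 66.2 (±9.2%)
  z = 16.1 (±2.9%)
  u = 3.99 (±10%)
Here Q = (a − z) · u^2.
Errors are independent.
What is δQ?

187

Let w = a − z = 50.1. δw = √(δa² + δz²) = √(37.1 + 0.218) = 6.11, so δw/w = 0.122.
Q is then a monomial in w, u:
δQ/Q = √((δw/w)² + (2·δu/u)²) = √(0.0149 + 0.0400) = 0.234
Q = 798, so δQ = 0.234 × 798 = 187.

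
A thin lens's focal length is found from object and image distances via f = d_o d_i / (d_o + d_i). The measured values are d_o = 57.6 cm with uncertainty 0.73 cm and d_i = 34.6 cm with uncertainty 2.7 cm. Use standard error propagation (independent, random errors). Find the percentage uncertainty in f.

4.90%

∂f/∂d_o = (d_i/(d_o+d_i))² = 0.141;  ∂f/∂d_i = (d_o/(d_o+d_i))² = 0.390
δf = √((∂f/∂d_o · δd_o)² + (∂f/∂d_i · δd_i)²) = √(0.0106 + 1.11) = 1.06 cm
f = 21.6 cm, so δf/f = 1.06/21.6 = 0.0490.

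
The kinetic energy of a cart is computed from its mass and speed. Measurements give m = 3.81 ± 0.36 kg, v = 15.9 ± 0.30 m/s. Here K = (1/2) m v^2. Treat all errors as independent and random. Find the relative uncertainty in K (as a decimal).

0.102

Since K is a product/quotient, work with relative uncertainties:
  (1·δm/m)² = (1×0.0945)² = 0.00893;  (2·δv/v)² = (2×0.0189)² = 0.00142
δK/K = √(0.0104) = 0.102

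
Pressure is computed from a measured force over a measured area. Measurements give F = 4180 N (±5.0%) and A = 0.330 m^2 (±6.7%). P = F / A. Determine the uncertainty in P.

1060 Pa

For a monomial P ∝ F, A^-1, fractional errors add in quadrature:
  (1·δF/F)² = (1×0.0500)² = 0.00250;  (-1·δA/A)² = (-1×0.0670)² = 0.00449
δP/P = √(0.00699) = 0.0836
P = 12700 Pa, so δP = 0.0836 × 12700 = 1060 Pa.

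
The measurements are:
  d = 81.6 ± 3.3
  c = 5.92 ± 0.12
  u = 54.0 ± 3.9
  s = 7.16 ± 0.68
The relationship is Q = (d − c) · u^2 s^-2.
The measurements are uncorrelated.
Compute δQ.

1040

Let w = d − c = 75.7. δw = √(δd² + δc²) = √(10.9 + 0.0144) = 3.30, so δw/w = 0.0436.
Q is then a monomial in w, u, s:
δQ/Q = √((δw/w)² + (2·δu/u)² + (-2·δs/s)²) = √(0.00190 + 0.0209 + 0.0361) = 0.243
Q = 4300, so δQ = 0.243 × 4300 = 1040.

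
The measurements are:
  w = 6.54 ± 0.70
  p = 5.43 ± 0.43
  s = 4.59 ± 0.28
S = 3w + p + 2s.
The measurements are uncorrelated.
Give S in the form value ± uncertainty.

For a sum/difference, combine absolute errors in quadrature:
  (3·δw)² = 4.41;  (δp)² = 0.185;  (2·δs)² = 0.314
δS = √(4.91) = 2.22
S = 34.2.

34.2 ± 2.22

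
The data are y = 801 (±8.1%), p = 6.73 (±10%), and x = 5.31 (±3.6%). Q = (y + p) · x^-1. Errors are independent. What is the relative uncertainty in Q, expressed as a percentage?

8.80%

Let u = y + p = 808. δu = √(δy² + δp²) = √(4210 + 0.453) = 64.9, so δu/u = 0.0803.
Q is then a monomial in u, x:
δQ/Q = √((δu/u)² + (-1·δx/x)²) = √(0.00645 + 0.00130) = 0.0880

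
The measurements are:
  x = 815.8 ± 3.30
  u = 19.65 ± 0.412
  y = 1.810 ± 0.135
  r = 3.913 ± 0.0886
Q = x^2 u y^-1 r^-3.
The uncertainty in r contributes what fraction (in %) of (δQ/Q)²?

43.2%

(δQ/Q)² = (2·δx/x)² + (1·δu/u)² + (-1·δy/y)² + (-3·δr/r)²
  x term: (2×0.00405)² = 6.55e-05
  u term: (1×0.0210)² = 0.000440
  y term: (-1×0.0746)² = 0.00556
  r term: (-3×0.0226)² = 0.00461
Total = 0.0107. Share from r = 0.00461/0.0107 = 0.432.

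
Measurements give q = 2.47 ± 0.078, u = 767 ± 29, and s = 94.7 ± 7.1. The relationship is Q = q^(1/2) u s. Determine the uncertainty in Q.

9750

Products/powers → add relative errors in quadrature, weighted by exponent:
  (½·δq/q)² = (0.5×0.0316)² = 0.000249;  (1·δu/u)² = (1×0.0378)² = 0.00143;  (1·δs/s)² = (1×0.0750)² = 0.00562
δQ/Q = √(0.00730) = 0.0854
Q = 1.14e+05, so δQ = 0.0854 × 1.14e+05 = 9750.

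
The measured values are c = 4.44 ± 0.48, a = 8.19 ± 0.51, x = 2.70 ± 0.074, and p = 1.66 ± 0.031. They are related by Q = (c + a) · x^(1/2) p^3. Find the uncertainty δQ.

7.60

Let u = c + a = 12.6. δu = √(δc² + δa²) = √(0.230 + 0.260) = 0.700, so δu/u = 0.0555.
Q is then a monomial in u, x, p:
δQ/Q = √((δu/u)² + (½·δx/x)² + (3·δp/p)²) = √(0.00307 + 0.000188 + 0.00314) = 0.0800
Q = 94.9, so δQ = 0.0800 × 94.9 = 7.60.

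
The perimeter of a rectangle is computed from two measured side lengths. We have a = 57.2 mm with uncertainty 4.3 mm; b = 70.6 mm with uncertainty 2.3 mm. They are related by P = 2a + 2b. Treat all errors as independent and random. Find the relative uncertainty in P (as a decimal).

0.0382

Absolute uncertainties add in quadrature for a linear combination:
  (2·δa)² = 74.0;  (2·δb)² = 21.2
δP = √(95.1) = 9.75 mm
P = 256 mm, so δP/P = 9.75/256 = 0.0382.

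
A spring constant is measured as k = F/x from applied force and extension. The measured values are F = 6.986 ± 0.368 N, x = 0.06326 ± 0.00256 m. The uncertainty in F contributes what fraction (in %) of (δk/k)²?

62.9%

(δk/k)² = (1·δF/F)² + (-1·δx/x)²
  F term: (1×0.0527)² = 0.00277
  x term: (-1×0.0405)² = 0.00164
Total = 0.00441. Share from F = 0.00277/0.00441 = 0.629.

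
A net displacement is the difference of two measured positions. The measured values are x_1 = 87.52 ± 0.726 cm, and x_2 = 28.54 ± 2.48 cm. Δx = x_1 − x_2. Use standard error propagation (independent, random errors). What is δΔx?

Δx is a linear combination, so absolute uncertainties add in quadrature:
  (δx_1)² = 0.527;  (δx_2)² = 6.15
δΔx = √(6.68) = 2.58 cm

2.58 cm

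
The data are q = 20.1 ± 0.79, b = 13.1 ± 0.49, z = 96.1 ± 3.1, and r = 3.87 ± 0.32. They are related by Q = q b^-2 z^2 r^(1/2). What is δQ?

243

Each factor contributes (exponent × relative error)² to (δQ/Q)²:
  (1·δq/q)² = (1×0.0393)² = 0.00154;  (-2·δb/b)² = (-2×0.0374)² = 0.00560;  (2·δz/z)² = (2×0.0323)² = 0.00416;  (½·δr/r)² = (0.5×0.0827)² = 0.00171
δQ/Q = √(0.0130) = 0.114
Q = 2130, so δQ = 0.114 × 2130 = 243.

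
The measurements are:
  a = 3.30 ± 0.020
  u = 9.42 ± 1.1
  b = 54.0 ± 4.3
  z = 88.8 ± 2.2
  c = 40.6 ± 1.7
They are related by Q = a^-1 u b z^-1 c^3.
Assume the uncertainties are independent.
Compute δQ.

22200

Q is a product of powers, so relative uncertainties combine in quadrature:
  (-1·δa/a)² = (-1×0.00606)² = 3.67e-05;  (1·δu/u)² = (1×0.117)² = 0.0136;  (1·δb/b)² = (1×0.0796)² = 0.00634;  (-1·δz/z)² = (-1×0.0248)² = 0.000614;  (3·δc/c)² = (3×0.0419)² = 0.0158
δQ/Q = √(0.0364) = 0.191
Q = 1.16e+05, so δQ = 0.191 × 1.16e+05 = 22200.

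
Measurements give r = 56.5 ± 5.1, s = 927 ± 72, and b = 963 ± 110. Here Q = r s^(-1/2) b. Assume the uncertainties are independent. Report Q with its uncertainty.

Since Q is a product/quotient, work with relative uncertainties:
  (1·δr/r)² = (1×0.0903)² = 0.00815;  (−½·δs/s)² = (-0.5×0.0777)² = 0.00151;  (1·δb/b)² = (1×0.114)² = 0.0130
δQ/Q = √(0.0227) = 0.151
Q = 1790, so δQ = 0.151 × 1790 = 269.

1790 ± 269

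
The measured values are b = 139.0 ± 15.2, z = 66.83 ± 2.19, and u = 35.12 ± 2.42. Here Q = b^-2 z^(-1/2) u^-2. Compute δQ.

1.33e-09

Products/powers → add relative errors in quadrature, weighted by exponent:
  (-2·δb/b)² = (-2×0.109)² = 0.0478;  (−½·δz/z)² = (-0.5×0.0328)² = 0.000268;  (-2·δu/u)² = (-2×0.0689)² = 0.0190
δQ/Q = √(0.0671) = 0.259
Q = 5.133e-09, so δQ = 0.259 × 5.133e-09 = 1.33e-09.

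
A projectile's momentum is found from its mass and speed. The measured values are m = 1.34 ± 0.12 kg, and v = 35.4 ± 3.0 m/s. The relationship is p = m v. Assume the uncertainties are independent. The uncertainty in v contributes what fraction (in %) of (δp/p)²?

(δp/p)² = (1·δm/m)² + (1·δv/v)²
  m term: (1×0.0896)² = 0.00802
  v term: (1×0.0847)² = 0.00718
Total = 0.0152. Share from v = 0.00718/0.0152 = 0.472.

47.2%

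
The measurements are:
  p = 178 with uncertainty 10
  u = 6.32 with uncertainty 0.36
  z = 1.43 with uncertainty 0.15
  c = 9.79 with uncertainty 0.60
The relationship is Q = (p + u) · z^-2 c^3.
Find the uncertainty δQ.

Let w = p + u = 184. δw = √(δp² + δu²) = √(100 + 0.130) = 10.0, so δw/w = 0.0543.
Q is then a monomial in w, z, c:
δQ/Q = √((δw/w)² + (-2·δz/z)² + (3·δc/c)²) = √(0.00295 + 0.0440 + 0.0338) = 0.284
Q = 84600, so δQ = 0.284 × 84600 = 24000.

24000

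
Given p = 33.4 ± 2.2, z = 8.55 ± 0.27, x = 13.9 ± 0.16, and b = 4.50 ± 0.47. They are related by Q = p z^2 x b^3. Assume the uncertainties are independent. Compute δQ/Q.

For a monomial Q ∝ p, z^2, x, b^3, fractional errors add in quadrature:
  (1·δp/p)² = (1×0.0659)² = 0.00434;  (2·δz/z)² = (2×0.0316)² = 0.00399;  (1·δx/x)² = (1×0.0115)² = 0.000132;  (3·δb/b)² = (3×0.104)² = 0.0982
δQ/Q = √(0.107) = 0.327

0.327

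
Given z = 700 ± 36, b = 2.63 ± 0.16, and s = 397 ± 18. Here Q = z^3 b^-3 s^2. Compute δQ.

Since Q is a product/quotient, work with relative uncertainties:
  (3·δz/z)² = (3×0.0514)² = 0.0238;  (-3·δb/b)² = (-3×0.0608)² = 0.0333;  (2·δs/s)² = (2×0.0453)² = 0.00822
δQ/Q = √(0.0653) = 0.256
Q = 2.97e+12, so δQ = 0.256 × 2.97e+12 = 7.6e+11.

7.6e+11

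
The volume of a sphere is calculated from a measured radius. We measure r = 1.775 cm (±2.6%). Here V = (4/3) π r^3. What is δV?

V ∝ r^3, so δV/V = |3| · δr/r = 3 × 0.0260 = 0.0780.
V = 23.43 cm^3, so δV = 0.0780 × 23.43 = 1.83 cm^3.

1.83 cm^3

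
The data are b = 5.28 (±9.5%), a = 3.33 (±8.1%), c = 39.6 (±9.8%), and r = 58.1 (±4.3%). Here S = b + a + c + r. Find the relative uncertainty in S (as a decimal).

0.0437

S is a linear combination, so absolute uncertainties add in quadrature:
  (δb)² = 0.252;  (δa)² = 0.0728;  (δc)² = 15.1;  (δr)² = 6.24
δS = √(21.6) = 4.65
S = 106, so δS/S = 4.65/106 = 0.0437.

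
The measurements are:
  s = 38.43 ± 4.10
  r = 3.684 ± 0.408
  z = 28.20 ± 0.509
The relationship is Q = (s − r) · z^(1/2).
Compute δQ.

Let u = s − r = 34.75. δu = √(δs² + δr²) = √(16.8 + 0.166) = 4.12, so δu/u = 0.119.
Q is then a monomial in u, z:
δQ/Q = √((δu/u)² + (½·δz/z)²) = √(0.0141 + 8.14e-05) = 0.119
Q = 184.5, so δQ = 0.119 × 184.5 = 21.9.

21.9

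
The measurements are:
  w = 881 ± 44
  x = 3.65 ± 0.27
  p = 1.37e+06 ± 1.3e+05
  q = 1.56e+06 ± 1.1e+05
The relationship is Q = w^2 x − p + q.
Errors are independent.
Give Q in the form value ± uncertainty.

Let h = w^2·x = 2.83e+06. δh/h = √((2·δw/w)² + (1·δx/x)²) = √(0.00998 + 0.00547) = 0.124, so δh = 3.52e+05.
Q = h − p + q: δQ = √(δh² + δp² + δq²) = √(1.24e+11 + 1.69e+10 + 1.21e+10) = 3.91e+05
Q = 3.02e+06.

(3.02 ± 0.391) × 10^6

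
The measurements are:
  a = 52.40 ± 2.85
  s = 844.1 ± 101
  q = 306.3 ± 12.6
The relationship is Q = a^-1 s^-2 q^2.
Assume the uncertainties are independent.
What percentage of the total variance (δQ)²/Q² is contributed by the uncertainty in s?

85.5%

(δQ/Q)² = (-1·δa/a)² + (-2·δs/s)² + (2·δq/q)²
  a term: (-1×0.0544)² = 0.00296
  s term: (-2×0.120)² = 0.0573
  q term: (2×0.0411)² = 0.00677
Total = 0.0670. Share from s = 0.0573/0.0670 = 0.855.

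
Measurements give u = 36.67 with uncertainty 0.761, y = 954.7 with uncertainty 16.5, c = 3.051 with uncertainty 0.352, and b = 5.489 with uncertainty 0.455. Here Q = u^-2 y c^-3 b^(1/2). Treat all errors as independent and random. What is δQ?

Relative error in a monomial: (δQ/Q)² = Σ (nᵢ · δxᵢ/xᵢ)².
  (-2·δu/u)² = (-2×0.0208)² = 0.00172;  (1·δy/y)² = (1×0.0173)² = 0.000299;  (-3·δc/c)² = (-3×0.115)² = 0.120;  (½·δb/b)² = (0.5×0.0829)² = 0.00172
δQ/Q = √(0.124) = 0.351
Q = 0.05857, so δQ = 0.351 × 0.05857 = 0.0206.

0.0206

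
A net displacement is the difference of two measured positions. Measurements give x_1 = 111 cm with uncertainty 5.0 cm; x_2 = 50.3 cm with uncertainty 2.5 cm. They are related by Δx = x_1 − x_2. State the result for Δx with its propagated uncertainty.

60.7 ± 5.59 cm

Sums and differences: (δΔx)² = Σ (cᵢ δxᵢ)².
  (δx_1)² = 25.0;  (δx_2)² = 6.25
δΔx = √(31.2) = 5.59 cm
Δx = 60.7 cm.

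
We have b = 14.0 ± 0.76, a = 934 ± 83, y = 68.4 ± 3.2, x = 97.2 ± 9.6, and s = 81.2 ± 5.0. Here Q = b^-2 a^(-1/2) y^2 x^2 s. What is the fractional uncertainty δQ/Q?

For a monomial Q ∝ b^-2, a^(-1/2), y^2, x^2, s, fractional errors add in quadrature:
  (-2·δb/b)² = (-2×0.0543)² = 0.0118;  (−½·δa/a)² = (-0.5×0.0889)² = 0.00197;  (2·δy/y)² = (2×0.0468)² = 0.00875;  (2·δx/x)² = (2×0.0988)² = 0.0390;  (1·δs/s)² = (1×0.0616)² = 0.00379
δQ/Q = √(0.0653) = 0.256

0.256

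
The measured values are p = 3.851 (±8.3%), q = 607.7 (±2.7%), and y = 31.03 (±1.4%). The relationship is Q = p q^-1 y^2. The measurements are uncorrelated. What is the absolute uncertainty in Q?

0.559

For a monomial Q ∝ p, q^-1, y^2, fractional errors add in quadrature:
  (1·δp/p)² = (1×0.0830)² = 0.00689;  (-1·δq/q)² = (-1×0.0270)² = 0.000729;  (2·δy/y)² = (2×0.0140)² = 0.000784
δQ/Q = √(0.00840) = 0.0917
Q = 6.102, so δQ = 0.0917 × 6.102 = 0.559.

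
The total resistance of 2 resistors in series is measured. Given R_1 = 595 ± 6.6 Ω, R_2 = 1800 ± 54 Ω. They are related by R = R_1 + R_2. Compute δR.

For a sum/difference, combine absolute errors in quadrature:
  (δR_1)² = 43.6;  (δR_2)² = 2920
δR = √(2960) = 54.4 Ω

54.4 Ω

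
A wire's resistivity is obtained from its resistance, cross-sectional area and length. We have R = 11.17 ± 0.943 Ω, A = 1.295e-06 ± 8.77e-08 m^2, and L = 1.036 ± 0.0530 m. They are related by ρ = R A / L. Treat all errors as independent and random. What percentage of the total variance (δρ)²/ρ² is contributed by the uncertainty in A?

(δρ/ρ)² = (1·δR/R)² + (1·δA/A)² + (-1·δL/L)²
  R term: (1×0.0844)² = 0.00713
  A term: (1×0.0677)² = 0.00459
  L term: (-1×0.0512)² = 0.00262
Total = 0.0143. Share from A = 0.00459/0.0143 = 0.320.

32.0%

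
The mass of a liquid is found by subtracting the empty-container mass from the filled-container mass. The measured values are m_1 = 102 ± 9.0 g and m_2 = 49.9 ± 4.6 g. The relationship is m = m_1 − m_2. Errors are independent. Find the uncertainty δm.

Sums and differences: (δm)² = Σ (cᵢ δxᵢ)².
  (δm_1)² = 81.0;  (δm_2)² = 21.2
δm = √(102) = 10.1 g

10.1 g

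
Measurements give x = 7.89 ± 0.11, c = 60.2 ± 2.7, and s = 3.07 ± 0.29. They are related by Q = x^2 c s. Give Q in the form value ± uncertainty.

Products/powers → add relative errors in quadrature, weighted by exponent:
  (2·δx/x)² = (2×0.0139)² = 0.000777;  (1·δc/c)² = (1×0.0449)² = 0.00201;  (1·δs/s)² = (1×0.0945)² = 0.00892
δQ/Q = √(0.0117) = 0.108
Q = 11500, so δQ = 0.108 × 11500 = 1250.

11500 ± 1250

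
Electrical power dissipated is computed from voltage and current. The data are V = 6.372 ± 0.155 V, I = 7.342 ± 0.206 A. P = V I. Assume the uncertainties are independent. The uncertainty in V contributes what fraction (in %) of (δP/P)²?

(δP/P)² = (1·δV/V)² + (1·δI/I)²
  V term: (1×0.0243)² = 0.000592
  I term: (1×0.0281)² = 0.000787
Total = 0.00138. Share from V = 0.000592/0.00138 = 0.429.

42.9%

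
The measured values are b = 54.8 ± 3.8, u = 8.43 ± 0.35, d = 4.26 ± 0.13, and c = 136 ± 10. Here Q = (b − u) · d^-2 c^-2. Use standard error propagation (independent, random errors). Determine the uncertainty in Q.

Let w = b − u = 46.4. δw = √(δb² + δu²) = √(14.4 + 0.122) = 3.82, so δw/w = 0.0823.
Q is then a monomial in w, d, c:
δQ/Q = √((δw/w)² + (-2·δd/d)² + (-2·δc/c)²) = √(0.00677 + 0.00373 + 0.0216) = 0.179
Q = 0.000138, so δQ = 0.179 × 0.000138 = 2.48e-05.

2.48e-05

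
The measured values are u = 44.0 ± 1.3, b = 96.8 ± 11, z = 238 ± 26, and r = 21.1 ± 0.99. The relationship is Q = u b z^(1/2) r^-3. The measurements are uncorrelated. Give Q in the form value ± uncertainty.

Each factor contributes (exponent × relative error)² to (δQ/Q)²:
  (1·δu/u)² = (1×0.0295)² = 0.000873;  (1·δb/b)² = (1×0.114)² = 0.0129;  (½·δz/z)² = (0.5×0.109)² = 0.00298;  (-3·δr/r)² = (-3×0.0469)² = 0.0198
δQ/Q = √(0.0366) = 0.191
Q = 6.99, so δQ = 0.191 × 6.99 = 1.34.

6.99 ± 1.34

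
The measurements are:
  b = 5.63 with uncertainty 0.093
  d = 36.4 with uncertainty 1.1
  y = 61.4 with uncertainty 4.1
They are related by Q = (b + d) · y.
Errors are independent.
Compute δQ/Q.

Let u = b + d = 42.0. δu = √(δb² + δd²) = √(0.00865 + 1.21) = 1.10, so δu/u = 0.0263.
Q is then a monomial in u, y:
δQ/Q = √((δu/u)² + (1·δy/y)²) = √(0.000690 + 0.00446) = 0.0718

0.0718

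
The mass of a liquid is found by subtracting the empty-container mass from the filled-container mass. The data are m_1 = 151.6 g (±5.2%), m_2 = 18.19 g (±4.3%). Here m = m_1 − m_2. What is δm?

7.92 g

Absolute uncertainties add in quadrature for a linear combination:
  (δm_1)² = 62.1;  (δm_2)² = 0.612
δm = √(62.8) = 7.92 g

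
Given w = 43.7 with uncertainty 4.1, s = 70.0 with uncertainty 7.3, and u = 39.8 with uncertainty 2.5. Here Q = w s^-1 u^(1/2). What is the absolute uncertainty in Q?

Since Q is a product/quotient, work with relative uncertainties:
  (1·δw/w)² = (1×0.0938)² = 0.00880;  (-1·δs/s)² = (-1×0.104)² = 0.0109;  (½·δu/u)² = (0.5×0.0628)² = 0.000986
δQ/Q = √(0.0207) = 0.144
Q = 3.94, so δQ = 0.144 × 3.94 = 0.566.

0.566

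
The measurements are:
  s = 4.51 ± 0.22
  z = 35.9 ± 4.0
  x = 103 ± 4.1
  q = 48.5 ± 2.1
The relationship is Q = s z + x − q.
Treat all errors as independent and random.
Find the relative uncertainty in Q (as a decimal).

0.0935

Let p = s·z = 162. δp/p = √((1·δs/s)² + (1·δz/z)²) = √(0.00238 + 0.0124) = 0.122, so δp = 19.7.
Q = p + x − q: δQ = √(δp² + δx² + δq²) = √(388 + 16.8 + 4.41) = 20.2
Q = 216, so δQ/Q = 20.2/216 = 0.0935.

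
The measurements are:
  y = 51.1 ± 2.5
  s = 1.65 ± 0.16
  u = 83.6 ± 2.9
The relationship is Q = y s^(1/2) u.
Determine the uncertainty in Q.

423

Since Q is a product/quotient, work with relative uncertainties:
  (1·δy/y)² = (1×0.0489)² = 0.00239;  (½·δs/s)² = (0.5×0.0970)² = 0.00235;  (1·δu/u)² = (1×0.0347)² = 0.00120
δQ/Q = √(0.00595) = 0.0771
Q = 5490, so δQ = 0.0771 × 5490 = 423.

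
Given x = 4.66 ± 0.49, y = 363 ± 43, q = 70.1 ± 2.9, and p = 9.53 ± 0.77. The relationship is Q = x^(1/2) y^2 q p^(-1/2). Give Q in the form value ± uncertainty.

(6.46 ± 1.61) × 10^6

Each factor contributes (exponent × relative error)² to (δQ/Q)²:
  (½·δx/x)² = (0.5×0.105)² = 0.00276;  (2·δy/y)² = (2×0.118)² = 0.0561;  (1·δq/q)² = (1×0.0414)² = 0.00171;  (−½·δp/p)² = (-0.5×0.0808)² = 0.00163
δQ/Q = √(0.0622) = 0.249
Q = 6.46e+06, so δQ = 0.249 × 6.46e+06 = 1.61e+06.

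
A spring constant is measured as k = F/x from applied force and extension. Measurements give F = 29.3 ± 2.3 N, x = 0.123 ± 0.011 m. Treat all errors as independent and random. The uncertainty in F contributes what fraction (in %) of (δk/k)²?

43.5%

(δk/k)² = (1·δF/F)² + (-1·δx/x)²
  F term: (1×0.0785)² = 0.00616
  x term: (-1×0.0894)² = 0.00800
Total = 0.0142. Share from F = 0.00616/0.0142 = 0.435.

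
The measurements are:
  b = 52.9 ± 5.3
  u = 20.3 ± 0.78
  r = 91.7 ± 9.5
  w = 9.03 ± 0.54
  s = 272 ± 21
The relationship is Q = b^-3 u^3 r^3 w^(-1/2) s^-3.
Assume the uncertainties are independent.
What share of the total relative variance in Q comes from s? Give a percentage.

21.1%

(δQ/Q)² = (-3·δb/b)² + (3·δu/u)² + (3·δr/r)² + (−½·δw/w)² + (-3·δs/s)²
  b term: (-3×0.100)² = 0.0903
  u term: (3×0.0384)² = 0.0133
  r term: (3×0.104)² = 0.0966
  w term: (-0.5×0.0598)² = 0.000894
  s term: (-3×0.0772)² = 0.0536
Total = 0.255. Share from s = 0.0536/0.255 = 0.211.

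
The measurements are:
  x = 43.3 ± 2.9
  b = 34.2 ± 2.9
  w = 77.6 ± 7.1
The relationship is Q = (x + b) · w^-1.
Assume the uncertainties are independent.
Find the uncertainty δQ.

Let u = x + b = 77.5. δu = √(δx² + δb²) = √(8.41 + 8.41) = 4.10, so δu/u = 0.0529.
Q is then a monomial in u, w:
δQ/Q = √((δu/u)² + (-1·δw/w)²) = √(0.00280 + 0.00837) = 0.106
Q = 0.999, so δQ = 0.106 × 0.999 = 0.106.

0.106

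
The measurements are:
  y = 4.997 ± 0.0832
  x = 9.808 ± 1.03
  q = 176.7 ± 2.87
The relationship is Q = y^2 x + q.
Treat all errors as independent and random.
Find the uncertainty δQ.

Let p = y^2·x = 244.9. δp/p = √((2·δy/y)² + (1·δx/x)²) = √(0.00111 + 0.0110) = 0.110, so δp = 27.0.
Q = p + q: δQ = √(δp² + δq²) = √(728 + 8.24) = 27.1

27.1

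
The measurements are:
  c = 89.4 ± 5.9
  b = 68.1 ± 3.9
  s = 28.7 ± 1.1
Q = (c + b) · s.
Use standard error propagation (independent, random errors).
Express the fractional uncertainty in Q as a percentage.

Let u = c + b = 158. δu = √(δc² + δb²) = √(34.8 + 15.2) = 7.07, so δu/u = 0.0449.
Q is then a monomial in u, s:
δQ/Q = √((δu/u)² + (1·δs/s)²) = √(0.00202 + 0.00147) = 0.0590

5.90%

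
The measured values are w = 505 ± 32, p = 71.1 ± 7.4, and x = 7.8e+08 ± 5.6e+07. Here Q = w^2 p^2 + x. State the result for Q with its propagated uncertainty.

(2.07 ± 0.319) × 10^9

Let h = w^2·p^2 = 1.29e+09. δh/h = √((2·δw/w)² + (2·δp/p)²) = √(0.0161 + 0.0433) = 0.244, so δh = 3.14e+08.
Q = h + x: δQ = √(δh² + δx²) = √(9.87e+16 + 3.14e+15) = 3.19e+08
Q = 2.07e+09.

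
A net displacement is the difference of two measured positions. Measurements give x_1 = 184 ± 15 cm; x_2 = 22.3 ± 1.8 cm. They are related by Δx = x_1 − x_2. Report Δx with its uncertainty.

Sums and differences: (δΔx)² = Σ (cᵢ δxᵢ)².
  (δx_1)² = 225;  (δx_2)² = 3.24
δΔx = √(228) = 15.1 cm
Δx = 162 cm.

162 ± 15.1 cm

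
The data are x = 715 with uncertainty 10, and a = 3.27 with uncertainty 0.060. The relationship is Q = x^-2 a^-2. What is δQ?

8.44e-09

For a monomial Q ∝ x^-2, a^-2, fractional errors add in quadrature:
  (-2·δx/x)² = (-2×0.0140)² = 0.000782;  (-2·δa/a)² = (-2×0.0183)² = 0.00135
δQ/Q = √(0.00213) = 0.0461
Q = 1.83e-07, so δQ = 0.0461 × 1.83e-07 = 8.44e-09.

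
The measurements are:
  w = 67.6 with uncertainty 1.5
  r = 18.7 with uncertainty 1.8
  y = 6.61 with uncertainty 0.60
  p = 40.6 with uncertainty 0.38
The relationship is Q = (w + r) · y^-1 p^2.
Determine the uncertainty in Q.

2080

Let u = w + r = 86.3. δu = √(δw² + δr²) = √(2.25 + 3.24) = 2.34, so δu/u = 0.0272.
Q is then a monomial in u, y, p:
δQ/Q = √((δu/u)² + (-1·δy/y)² + (2·δp/p)²) = √(0.000737 + 0.00824 + 0.000350) = 0.0966
Q = 21500, so δQ = 0.0966 × 21500 = 2080.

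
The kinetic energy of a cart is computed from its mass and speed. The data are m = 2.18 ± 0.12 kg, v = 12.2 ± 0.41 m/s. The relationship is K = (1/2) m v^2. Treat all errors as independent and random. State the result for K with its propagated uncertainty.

For a monomial K ∝ m, v^2, fractional errors add in quadrature:
  (1·δm/m)² = (1×0.0550)² = 0.00303;  (2·δv/v)² = (2×0.0336)² = 0.00452
δK/K = √(0.00755) = 0.0869
K = 162 J, so δK = 0.0869 × 162 = 14.1 J.

162 ± 14.1 J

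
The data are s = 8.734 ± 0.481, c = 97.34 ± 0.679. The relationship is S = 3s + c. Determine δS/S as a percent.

For a sum/difference, combine absolute errors in quadrature:
  (3·δs)² = 2.08;  (δc)² = 0.461
δS = √(2.54) = 1.59
S = 123.5, so δS/S = 1.59/123.5 = 0.0129.

1.29%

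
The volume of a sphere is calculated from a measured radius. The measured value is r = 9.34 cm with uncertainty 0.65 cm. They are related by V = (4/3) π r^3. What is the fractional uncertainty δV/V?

V ∝ r^3, so δV/V = |3| · δr/r = 3 × 0.0696 = 0.209.

0.209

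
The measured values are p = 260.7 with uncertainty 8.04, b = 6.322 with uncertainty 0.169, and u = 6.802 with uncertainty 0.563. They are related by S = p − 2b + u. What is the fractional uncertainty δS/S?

Absolute uncertainties add in quadrature for a linear combination:
  (δp)² = 64.6;  (2·δb)² = 0.114;  (δu)² = 0.317
δS = √(65.1) = 8.07
S = 254.9, so δS/S = 8.07/254.9 = 0.0317.

0.0317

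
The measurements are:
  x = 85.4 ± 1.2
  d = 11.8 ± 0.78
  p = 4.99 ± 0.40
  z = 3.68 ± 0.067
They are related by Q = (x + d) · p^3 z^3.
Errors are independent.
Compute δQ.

Let u = x + d = 97.2. δu = √(δx² + δd²) = √(1.44 + 0.608) = 1.43, so δu/u = 0.0147.
Q is then a monomial in u, p, z:
δQ/Q = √((δu/u)² + (3·δp/p)² + (3·δz/z)²) = √(0.000217 + 0.0578 + 0.00298) = 0.247
Q = 6.02e+05, so δQ = 0.247 × 6.02e+05 = 1.49e+05.

1.49e+05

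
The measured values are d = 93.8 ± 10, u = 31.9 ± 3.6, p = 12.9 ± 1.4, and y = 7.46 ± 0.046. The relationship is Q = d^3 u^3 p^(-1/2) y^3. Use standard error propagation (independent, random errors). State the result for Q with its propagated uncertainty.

(3.10 ± 1.45) × 10^12

For a monomial Q ∝ d^3, u^3, p^(-1/2), y^3, fractional errors add in quadrature:
  (3·δd/d)² = (3×0.107)² = 0.102;  (3·δu/u)² = (3×0.113)² = 0.115;  (−½·δp/p)² = (-0.5×0.109)² = 0.00294;  (3·δy/y)² = (3×0.00617)² = 0.000342
δQ/Q = √(0.220) = 0.469
Q = 3.1e+12, so δQ = 0.469 × 3.1e+12 = 1.45e+12.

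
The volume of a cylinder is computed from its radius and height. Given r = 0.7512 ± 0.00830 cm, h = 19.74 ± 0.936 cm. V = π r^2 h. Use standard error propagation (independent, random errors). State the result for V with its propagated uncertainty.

V is a product of powers, so relative uncertainties combine in quadrature:
  (2·δr/r)² = (2×0.0110)² = 0.000488;  (1·δh/h)² = (1×0.0474)² = 0.00225
δV/V = √(0.00274) = 0.0523
V = 35.00 cm^3, so δV = 0.0523 × 35.00 = 1.83 cm^3.

35.00 ± 1.83 cm^3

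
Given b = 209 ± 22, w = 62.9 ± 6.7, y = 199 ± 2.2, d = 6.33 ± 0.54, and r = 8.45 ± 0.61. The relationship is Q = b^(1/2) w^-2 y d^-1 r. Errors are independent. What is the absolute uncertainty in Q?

For a monomial Q ∝ b^(1/2), w^-2, y, d^-1, r, fractional errors add in quadrature:
  (½·δb/b)² = (0.5×0.105)² = 0.00277;  (-2·δw/w)² = (-2×0.107)² = 0.0454;  (1·δy/y)² = (1×0.0111)² = 0.000122;  (-1·δd/d)² = (-1×0.0853)² = 0.00728;  (1·δr/r)² = (1×0.0722)² = 0.00521
δQ/Q = √(0.0608) = 0.247
Q = 0.971, so δQ = 0.247 × 0.971 = 0.239.

0.239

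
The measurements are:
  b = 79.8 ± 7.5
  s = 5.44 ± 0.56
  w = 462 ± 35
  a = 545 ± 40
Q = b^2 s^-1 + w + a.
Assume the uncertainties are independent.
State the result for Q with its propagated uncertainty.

2180 ± 256

Let p = b^2·s^-1 = 1170. δp/p = √((2·δb/b)² + (-1·δs/s)²) = √(0.0353 + 0.0106) = 0.214, so δp = 251.
Q = p + w + a: δQ = √(δp² + δw² + δa²) = √(62900 + 1220 + 1600) = 256
Q = 2180.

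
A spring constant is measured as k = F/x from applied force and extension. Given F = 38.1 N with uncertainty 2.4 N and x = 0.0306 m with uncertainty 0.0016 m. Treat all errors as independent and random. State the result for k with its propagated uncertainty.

Each factor contributes (exponent × relative error)² to (δk/k)²:
  (1·δF/F)² = (1×0.0630)² = 0.00397;  (-1·δx/x)² = (-1×0.0523)² = 0.00273
δk/k = √(0.00670) = 0.0819
k = 1250 N/m, so δk = 0.0819 × 1250 = 102 N/m.

1250 ± 102 N/m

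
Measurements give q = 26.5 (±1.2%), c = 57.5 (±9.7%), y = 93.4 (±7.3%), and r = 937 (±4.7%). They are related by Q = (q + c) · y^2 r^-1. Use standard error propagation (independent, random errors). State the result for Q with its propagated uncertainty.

782 ± 131

Let u = q + c = 84.0. δu = √(δq² + δc²) = √(0.101 + 31.1) = 5.59, so δu/u = 0.0665.
Q is then a monomial in u, y, r:
δQ/Q = √((δu/u)² + (2·δy/y)² + (-1·δr/r)²) = √(0.00442 + 0.0213 + 0.00221) = 0.167
Q = 782, so δQ = 0.167 × 782 = 131.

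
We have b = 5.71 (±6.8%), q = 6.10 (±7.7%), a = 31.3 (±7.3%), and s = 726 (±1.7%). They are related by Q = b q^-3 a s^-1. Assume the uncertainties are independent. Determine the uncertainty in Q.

0.000274

Since Q is a product/quotient, work with relative uncertainties:
  (1·δb/b)² = (1×0.0680)² = 0.00462;  (-3·δq/q)² = (-3×0.0770)² = 0.0534;  (1·δa/a)² = (1×0.0730)² = 0.00533;  (-1·δs/s)² = (-1×0.0170)² = 0.000289
δQ/Q = √(0.0636) = 0.252
Q = 0.00108, so δQ = 0.252 × 0.00108 = 0.000274.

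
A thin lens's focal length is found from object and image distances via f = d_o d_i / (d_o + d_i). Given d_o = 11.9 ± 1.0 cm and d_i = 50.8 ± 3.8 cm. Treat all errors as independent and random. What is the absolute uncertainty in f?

∂f/∂d_o = (d_i/(d_o+d_i))² = 0.656;  ∂f/∂d_i = (d_o/(d_o+d_i))² = 0.0360
δf = √((∂f/∂d_o · δd_o)² + (∂f/∂d_i · δd_i)²) = √(0.431 + 0.0187) = 0.671 cm

0.671 cm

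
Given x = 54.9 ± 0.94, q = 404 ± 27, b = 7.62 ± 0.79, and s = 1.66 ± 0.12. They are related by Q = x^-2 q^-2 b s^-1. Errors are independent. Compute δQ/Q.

Q is a product of powers, so relative uncertainties combine in quadrature:
  (-2·δx/x)² = (-2×0.0171)² = 0.00117;  (-2·δq/q)² = (-2×0.0668)² = 0.0179;  (1·δb/b)² = (1×0.104)² = 0.0107;  (-1·δs/s)² = (-1×0.0723)² = 0.00523
δQ/Q = √(0.0350) = 0.187

0.187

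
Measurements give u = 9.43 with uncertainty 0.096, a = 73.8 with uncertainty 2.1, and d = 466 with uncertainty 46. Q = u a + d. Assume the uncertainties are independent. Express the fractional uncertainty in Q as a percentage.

Let p = u·a = 696. δp/p = √((1·δu/u)² + (1·δa/a)²) = √(0.000104 + 0.000810) = 0.0302, so δp = 21.0.
Q = p + d: δQ = √(δp² + δd²) = √(442 + 2120) = 50.6
Q = 1160, so δQ/Q = 50.6/1160 = 0.0435.

4.35%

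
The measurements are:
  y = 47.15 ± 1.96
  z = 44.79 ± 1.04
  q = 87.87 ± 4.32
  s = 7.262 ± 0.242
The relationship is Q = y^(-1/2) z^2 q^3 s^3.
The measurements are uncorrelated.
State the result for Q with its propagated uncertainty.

Products/powers → add relative errors in quadrature, weighted by exponent:
  (−½·δy/y)² = (-0.5×0.0416)² = 0.000432;  (2·δz/z)² = (2×0.0232)² = 0.00216;  (3·δq/q)² = (3×0.0492)² = 0.0218;  (3·δs/s)² = (3×0.0333)² = 0.00999
δQ/Q = √(0.0343) = 0.185
Q = 7.591e+10, so δQ = 0.185 × 7.591e+10 = 1.41e+10.

(7.591 ± 1.41) × 10^10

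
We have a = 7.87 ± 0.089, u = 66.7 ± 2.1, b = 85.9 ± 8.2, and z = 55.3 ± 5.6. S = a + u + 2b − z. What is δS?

Each term contributes (cᵢ δxᵢ)² to (δS)²:
  (δa)² = 0.00792;  (δu)² = 4.41;  (2·δb)² = 269;  (δz)² = 31.4
δS = √(305) = 17.5

17.5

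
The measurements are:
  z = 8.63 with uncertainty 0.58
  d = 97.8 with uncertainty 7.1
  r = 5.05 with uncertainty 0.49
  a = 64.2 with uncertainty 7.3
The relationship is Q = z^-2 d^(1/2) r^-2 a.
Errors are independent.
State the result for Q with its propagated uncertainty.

0.334 ± 0.0884

For a monomial Q ∝ z^-2, d^(1/2), r^-2, a, fractional errors add in quadrature:
  (-2·δz/z)² = (-2×0.0672)² = 0.0181;  (½·δd/d)² = (0.5×0.0726)² = 0.00132;  (-2·δr/r)² = (-2×0.0970)² = 0.0377;  (1·δa/a)² = (1×0.114)² = 0.0129
δQ/Q = √(0.0700) = 0.265
Q = 0.334, so δQ = 0.265 × 0.334 = 0.0884.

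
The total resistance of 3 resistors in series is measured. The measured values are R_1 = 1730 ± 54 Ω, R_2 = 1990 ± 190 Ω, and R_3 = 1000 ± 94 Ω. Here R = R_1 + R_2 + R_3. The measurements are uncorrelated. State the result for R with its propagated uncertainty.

Each term contributes (cᵢ δxᵢ)² to (δR)²:
  (δR_1)² = 2920;  (δR_2)² = 36100;  (δR_3)² = 8840
δR = √(47900) = 219 Ω
R = 4720 Ω.

4720 ± 219 Ω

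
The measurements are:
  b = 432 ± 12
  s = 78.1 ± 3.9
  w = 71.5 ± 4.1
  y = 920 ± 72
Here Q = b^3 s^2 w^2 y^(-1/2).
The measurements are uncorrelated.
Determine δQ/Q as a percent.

Each factor contributes (exponent × relative error)² to (δQ/Q)²:
  (3·δb/b)² = (3×0.0278)² = 0.00694;  (2·δs/s)² = (2×0.0499)² = 0.00997;  (2·δw/w)² = (2×0.0573)² = 0.0132;  (−½·δy/y)² = (-0.5×0.0783)² = 0.00153
δQ/Q = √(0.0316) = 0.178

17.8%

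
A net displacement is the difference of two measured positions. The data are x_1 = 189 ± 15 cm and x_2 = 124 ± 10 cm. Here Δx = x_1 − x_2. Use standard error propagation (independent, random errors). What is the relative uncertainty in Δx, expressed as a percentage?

27.7%

For a sum/difference, combine absolute errors in quadrature:
  (δx_1)² = 225;  (δx_2)² = 100
δΔx = √(325) = 18.0 cm
Δx = 65.0 cm, so δΔx/Δx = 18.0/65.0 = 0.277.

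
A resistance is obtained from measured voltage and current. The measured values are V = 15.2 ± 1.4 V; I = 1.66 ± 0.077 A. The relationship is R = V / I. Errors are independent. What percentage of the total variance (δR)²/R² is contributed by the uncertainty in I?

(δR/R)² = (1·δV/V)² + (-1·δI/I)²
  V term: (1×0.0921)² = 0.00848
  I term: (-1×0.0464)² = 0.00215
Total = 0.0106. Share from I = 0.00215/0.0106 = 0.202.

20.2%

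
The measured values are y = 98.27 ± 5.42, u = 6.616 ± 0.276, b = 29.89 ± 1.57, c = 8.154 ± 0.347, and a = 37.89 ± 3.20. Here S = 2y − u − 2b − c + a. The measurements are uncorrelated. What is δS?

For a sum/difference, combine absolute errors in quadrature:
  (2·δy)² = 118;  (δu)² = 0.0762;  (2·δb)² = 9.86;  (δc)² = 0.120;  (δa)² = 10.2
δS = √(138) = 11.7

11.7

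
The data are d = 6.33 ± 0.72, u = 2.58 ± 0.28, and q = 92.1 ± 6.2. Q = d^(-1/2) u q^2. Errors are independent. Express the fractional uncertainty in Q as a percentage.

Relative error in a monomial: (δQ/Q)² = Σ (nᵢ · δxᵢ/xᵢ)².
  (−½·δd/d)² = (-0.5×0.114)² = 0.00323;  (1·δu/u)² = (1×0.109)² = 0.0118;  (2·δq/q)² = (2×0.0673)² = 0.0181
δQ/Q = √(0.0331) = 0.182

18.2%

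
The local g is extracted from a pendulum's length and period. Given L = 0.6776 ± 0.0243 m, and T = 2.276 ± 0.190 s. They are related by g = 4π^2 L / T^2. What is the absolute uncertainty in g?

0.882 m/s^2

Products/powers → add relative errors in quadrature, weighted by exponent:
  (1·δL/L)² = (1×0.0359)² = 0.00129;  (-2·δT/T)² = (-2×0.0835)² = 0.0279
δg/g = √(0.0292) = 0.171
g = 5.164 m/s^2, so δg = 0.171 × 5.164 = 0.882 m/s^2.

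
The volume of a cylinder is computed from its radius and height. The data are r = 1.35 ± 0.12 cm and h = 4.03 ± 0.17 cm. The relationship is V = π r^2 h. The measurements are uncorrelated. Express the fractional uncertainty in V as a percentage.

18.3%

V is a product of powers, so relative uncertainties combine in quadrature:
  (2·δr/r)² = (2×0.0889)² = 0.0316;  (1·δh/h)² = (1×0.0422)² = 0.00178
δV/V = √(0.0334) = 0.183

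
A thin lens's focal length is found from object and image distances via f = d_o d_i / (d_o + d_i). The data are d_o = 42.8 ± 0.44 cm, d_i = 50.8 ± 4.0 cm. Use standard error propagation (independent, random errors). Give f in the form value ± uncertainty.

∂f/∂d_o = (d_i/(d_o+d_i))² = 0.295;  ∂f/∂d_i = (d_o/(d_o+d_i))² = 0.209
δf = √((∂f/∂d_o · δd_o)² + (∂f/∂d_i · δd_i)²) = √(0.0168 + 0.700) = 0.846 cm
f = 23.2 cm.

23.2 ± 0.846 cm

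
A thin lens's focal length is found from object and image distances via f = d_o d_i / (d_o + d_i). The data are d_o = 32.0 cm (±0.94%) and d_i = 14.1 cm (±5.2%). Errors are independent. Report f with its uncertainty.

∂f/∂d_o = (d_i/(d_o+d_i))² = 0.0935;  ∂f/∂d_i = (d_o/(d_o+d_i))² = 0.482
δf = √((∂f/∂d_o · δd_o)² + (∂f/∂d_i · δd_i)²) = √(0.000792 + 0.125) = 0.354 cm
f = 9.79 cm.

9.79 ± 0.354 cm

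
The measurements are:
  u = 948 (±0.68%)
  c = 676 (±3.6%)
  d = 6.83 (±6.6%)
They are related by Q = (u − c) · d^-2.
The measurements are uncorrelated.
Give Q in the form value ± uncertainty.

Let w = u − c = 272. δw = √(δu² + δc²) = √(41.6 + 592) = 25.2, so δw/w = 0.0926.
Q is then a monomial in w, d:
δQ/Q = √((δw/w)² + (-2·δd/d)²) = √(0.00857 + 0.0174) = 0.161
Q = 5.83, so δQ = 0.161 × 5.83 = 0.940.

5.83 ± 0.940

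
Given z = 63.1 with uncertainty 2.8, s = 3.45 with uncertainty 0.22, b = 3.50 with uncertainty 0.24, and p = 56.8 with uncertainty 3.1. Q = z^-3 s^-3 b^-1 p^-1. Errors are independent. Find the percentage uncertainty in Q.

Relative error in a monomial: (δQ/Q)² = Σ (nᵢ · δxᵢ/xᵢ)².
  (-3·δz/z)² = (-3×0.0444)² = 0.0177;  (-3·δs/s)² = (-3×0.0638)² = 0.0366;  (-1·δb/b)² = (-1×0.0686)² = 0.00470;  (-1·δp/p)² = (-1×0.0546)² = 0.00298
δQ/Q = √(0.0620) = 0.249

24.9%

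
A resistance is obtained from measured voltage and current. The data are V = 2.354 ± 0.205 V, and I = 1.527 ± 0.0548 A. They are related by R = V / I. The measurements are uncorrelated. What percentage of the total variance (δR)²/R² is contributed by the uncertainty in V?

(δR/R)² = (1·δV/V)² + (-1·δI/I)²
  V term: (1×0.0871)² = 0.00758
  I term: (-1×0.0359)² = 0.00129
Total = 0.00887. Share from V = 0.00758/0.00887 = 0.855.

85.5%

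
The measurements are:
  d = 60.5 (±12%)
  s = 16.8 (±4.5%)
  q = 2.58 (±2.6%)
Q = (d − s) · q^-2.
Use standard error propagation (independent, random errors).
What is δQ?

Let u = d − s = 43.7. δu = √(δd² + δs²) = √(52.7 + 0.572) = 7.30, so δu/u = 0.167.
Q is then a monomial in u, q:
δQ/Q = √((δu/u)² + (-2·δq/q)²) = √(0.0279 + 0.00270) = 0.175
Q = 6.57, so δQ = 0.175 × 6.57 = 1.15.

1.15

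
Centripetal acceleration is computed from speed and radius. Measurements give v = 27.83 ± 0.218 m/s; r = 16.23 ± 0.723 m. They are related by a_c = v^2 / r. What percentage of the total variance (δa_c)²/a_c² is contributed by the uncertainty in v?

(δa_c/a_c)² = (2·δv/v)² + (-1·δr/r)²
  v term: (2×0.00783)² = 0.000245
  r term: (-1×0.0445)² = 0.00198
Total = 0.00223. Share from v = 0.000245/0.00223 = 0.110.

11.0%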